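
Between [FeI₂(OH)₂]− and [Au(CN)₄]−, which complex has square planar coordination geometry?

[Au(CN)₄]−

For [FeI₂(OH)₂]−: Ligand charges: each iodide is −1; each hydroxide is −1. With an overall charge of −1 the iron centre must be in the +3 oxidation state. Group 8 minus oxidation state 3 gives a d⁵ configuration. A high-spin d⁵ ion has zero CFSE in either geometry, so four ligands adopt the sterically favoured tetrahedral geometry. → tetrahedral.
For [Au(CN)₄]−: Summing ligand charges against the −1 overall charge gives an oxidation state of +3 for gold. Au sits in group 11, so the d-electron count is 11 − 3 = 8. A 5d d⁸ ion has a large crystal-field splitting; square planar leaves the high-energy d_{x²−y²} orbital empty and maximises CFSE. → square planar.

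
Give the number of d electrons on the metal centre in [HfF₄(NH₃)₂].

d0

Summing ligand charges against the 0 overall charge gives an oxidation state of +4 for hafnium.
Hf sits in group 4, so the d-electron count is 4 − 4 = 0.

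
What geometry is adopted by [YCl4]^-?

tetrahedral

Each chloride is −1; balancing the −1 overall charge requires Y(III).
Y sits in group 3, so the d-electron count is 3 − 3 = 0.
With 4 monodentate ligands the coordination number is 4.
A d⁰ ion has no crystal-field stabilisation preference between square planar and tetrahedral, so four ligands adopt the sterically favoured tetrahedral geometry.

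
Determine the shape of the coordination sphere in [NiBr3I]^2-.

Summing ligand charges against the −2 overall charge gives an oxidation state of +2 for nickel.
Ni sits in group 10, so the d-electron count is 10 − 2 = 8.
Coordination number: 4.
Bromide and iodide are weak-field ligands.
With weak-field ligands the CFSE gain from square planar is small, so a 3d d⁸ ion takes the sterically preferred tetrahedral geometry.

tetrahedral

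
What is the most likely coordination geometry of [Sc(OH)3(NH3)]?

tetrahedral

Ligand charges: each hydroxide is −1; ammonia is neutral. With an overall charge of 0 the scandium centre must be in the +3 oxidation state.
Scandium is a group-3 element; Sc(III) is therefore d⁰.
With 4 monodentate ligands the coordination number is 4.
A d⁰ ion has no crystal-field stabilisation preference between square planar and tetrahedral, so four ligands adopt the sterically favoured tetrahedral geometry.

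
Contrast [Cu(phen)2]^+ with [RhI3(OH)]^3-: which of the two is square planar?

For [Cu(phen)2]^+: 1,10-phenanthroline is neutral; balancing the +1 overall charge requires Cu(I). Copper is a group-11 element; Cu(I) is therefore d¹⁰. A d¹⁰ ion has no crystal-field stabilisation preference between square planar and tetrahedral, so four ligands adopt the sterically favoured tetrahedral geometry. → tetrahedral.
For [RhI3(OH)]^3-: Ligand charges: each iodide is −1; each hydroxide is −1. With an overall charge of −3 the rhodium centre must be in the +1 oxidation state. Rhodium is a group-9 element; Rh(I) is therefore d⁸. A 4d d⁸ ion has a large crystal-field splitting; square planar leaves the high-energy d_{x²−y²} orbital empty and maximises CFSE. → square planar.

[RhI3(OH)]^3-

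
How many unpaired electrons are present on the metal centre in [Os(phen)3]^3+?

1,10-phenanthroline is neutral; balancing the +3 overall charge requires Os(III).
Osmium is a group-8 element; Os(III) is therefore d⁵.
Counting donor atoms: 3×1,10-phenanthroline (bidentate) → 6 donors. Coordination number = 6.
The spin state decides the count: a 5d ion has a large Δₒ and is invariably low-spin.
An octahedral low-spin d⁵ ion is t₂g⁵e_g⁰, giving 1 unpaired electron.

1 unpaired electron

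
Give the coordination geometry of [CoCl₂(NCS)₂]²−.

tetrahedral

Summing ligand charges against the −2 overall charge gives an oxidation state of +2 for cobalt.
Co sits in group 9, so the d-electron count is 9 − 2 = 7.
With 4 monodentate ligands the coordination number is 4.
Chloride and isothiocyanate are weak-field ligands.
For a high-spin 3d d⁷ ion with weak-field ligands the small Δₜ gives little square-planar CFSE advantage, so four ligands adopt the sterically favoured tetrahedral geometry.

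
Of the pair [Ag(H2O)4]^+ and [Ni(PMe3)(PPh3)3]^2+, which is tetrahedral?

[Ag(H2O)4]^+

For [Ag(H2O)4]^+: Water is neutral; balancing the +1 overall charge requires Ag(I). Ag sits in group 11, so the d-electron count is 11 − 1 = 10. A d¹⁰ ion has no crystal-field stabilisation preference between square planar and tetrahedral, so four ligands adopt the sterically favoured tetrahedral geometry. → tetrahedral.
For [Ni(PMe3)(PPh3)3]^2+: Trimethylphosphine is neutral; triphenylphosphine is neutral; balancing the +2 overall charge requires Ni(II). Nickel is a group-10 element; Ni(II) is therefore d⁸. Trimethylphosphine and triphenylphosphine are strong-field ligands (high in the spectrochemical series). A 3d d⁸ ion with strong-field ligands gains enough CFSE to favour square planar over tetrahedral. → square planar.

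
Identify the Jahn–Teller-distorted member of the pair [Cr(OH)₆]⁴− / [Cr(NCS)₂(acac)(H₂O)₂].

[Cr(OH)₆]⁴−: Ligand charges: each hydroxide is −1. With an overall charge of −4 the chromium centre must be in the +2 oxidation state. Group 6 minus oxidation state 2 gives a d⁴ configuration. Hydroxide is a weak-field ligand for a first-row metal, so the complex is high-spin. The t₂g³e_g¹ (high-spin) configuration has an unevenly filled e_g set; the Jahn–Teller theorem predicts a tetragonal distortion (typically axial elongation) to lift the degeneracy.
[Cr(NCS)₂(acac)(H₂O)₂]: Ligand charges: each isothiocyanate is −1; each acetylacetonate is −1; water is neutral. With an overall charge of 0 the chromium centre must be in the +3 oxidation state. Chromium is a group-6 element; Cr(III) is therefore d³. The d³ configuration leaves the e_g set evenly filled (or empty) — no strong Jahn–Teller driving force.

[Cr(OH)₆]⁴−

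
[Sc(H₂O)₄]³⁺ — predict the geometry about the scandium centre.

Summing ligand charges against the +3 overall charge gives an oxidation state of +3 for scandium.
Scandium is a group-3 element; Sc(III) is therefore d⁰.
With 4 monodentate ligands the coordination number is 4.
A d⁰ ion has no crystal-field stabilisation preference between square planar and tetrahedral, so four ligands adopt the sterically favoured tetrahedral geometry.

tetrahedral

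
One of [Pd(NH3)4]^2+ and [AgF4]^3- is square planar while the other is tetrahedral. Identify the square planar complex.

For [Pd(NH3)4]^2+: Ligand charges: ammonia is neutral. With an overall charge of +2 the palladium centre must be in the +2 oxidation state. Pd sits in group 10, so the d-electron count is 10 − 2 = 8. A 4d d⁸ ion has a large crystal-field splitting; square planar leaves the high-energy d_{x²−y²} orbital empty and maximises CFSE. → square planar.
For [AgF4]^3-: Each fluoride is −1; balancing the −3 overall charge requires Ag(I). Group 11 minus oxidation state 1 gives a d¹⁰ configuration. A d¹⁰ ion has no crystal-field stabilisation preference between square planar and tetrahedral, so four ligands adopt the sterically favoured tetrahedral geometry. → tetrahedral.

[Pd(NH3)4]^2+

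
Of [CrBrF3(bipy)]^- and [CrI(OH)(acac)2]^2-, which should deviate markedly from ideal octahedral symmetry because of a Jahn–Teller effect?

[CrBrF3(bipy)]^-: Ligand charges: each bromide is −1; each fluoride is −1; 2,2′-bipyridine is neutral. With an overall charge of −1 the chromium centre must be in the +3 oxidation state. Chromium is a group-6 element; Cr(III) is therefore d³. The d³ configuration leaves the e_g set evenly filled (or empty) — no strong Jahn–Teller driving force.
[CrI(OH)(acac)2]^2-: Each iodide is −1; each hydroxide is −1; each acetylacetonate is −1; balancing the −2 overall charge requires Cr(II). Chromium is a group-6 element; Cr(II) is therefore d⁴. Acetylacetonate, hydroxide, and iodide are weak-field ligands for a first-row metal, so the complex is high-spin. The t₂g³e_g¹ (high-spin) configuration has an unevenly filled e_g set; the Jahn–Teller theorem predicts a tetragonal distortion (typically axial elongation) to lift the degeneracy.

[CrI(OH)(acac)2]^2-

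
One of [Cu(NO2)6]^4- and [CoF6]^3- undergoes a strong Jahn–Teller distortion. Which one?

[Cu(NO2)6]^4-: Summing ligand charges against the −4 overall charge gives an oxidation state of +2 for copper. Copper is a group-11 element; Cu(II) is therefore d⁹. The t₂g⁶e_g³ configuration has an unevenly filled e_g set; the Jahn–Teller theorem predicts a tetragonal distortion (typically axial elongation) to lift the degeneracy.
[CoF6]^3-: Ligand charges: each fluoride is −1. With an overall charge of −3 the cobalt centre must be in the +3 oxidation state. Group 9 minus oxidation state 3 gives a d⁶ configuration. Fluoride is the one ligand weak enough to leave Co(III) high-spin — [CoF₆]³⁻ is the classic exception. The d⁶ configuration leaves the e_g set evenly filled (or empty) — no strong Jahn–Teller driving force.

[Cu(NO2)6]^4-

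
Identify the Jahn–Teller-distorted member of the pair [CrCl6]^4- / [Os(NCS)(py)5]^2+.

[CrCl6]^4-: Ligand charges: each chloride is −1. With an overall charge of −4 the chromium centre must be in the +2 oxidation state. Group 6 minus oxidation state 2 gives a d⁴ configuration. Chloride is a weak-field ligand for a first-row metal, so the complex is high-spin. The t₂g³e_g¹ (high-spin) configuration has an unevenly filled e_g set; the Jahn–Teller theorem predicts a tetragonal distortion (typically axial elongation) to lift the degeneracy.
[Os(NCS)(py)5]^2+: Summing ligand charges against the +2 overall charge gives an oxidation state of +3 for osmium. Os sits in group 8, so the d-electron count is 8 − 3 = 5. A 5d ion has a large Δₒ and is invariably low-spin. The d⁵ configuration leaves the e_g set evenly filled (or empty) — no strong Jahn–Teller driving force.

[CrCl6]^4-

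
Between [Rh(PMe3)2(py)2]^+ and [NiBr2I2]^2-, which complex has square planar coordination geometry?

For [Rh(PMe3)2(py)2]^+: Ligand charges: trimethylphosphine is neutral; pyridine is neutral. With an overall charge of +1 the rhodium centre must be in the +1 oxidation state. Rh sits in group 9, so the d-electron count is 9 − 1 = 8. A 4d d⁸ ion has a large crystal-field splitting; square planar leaves the high-energy d_{x²−y²} orbital empty and maximises CFSE. → square planar.
For [NiBr2I2]^2-: Summing ligand charges against the −2 overall charge gives an oxidation state of +2 for nickel. Nickel is a group-10 element; Ni(II) is therefore d⁸. Bromide and iodide are weak-field ligands. With weak-field ligands the CFSE gain from square planar is small, so a 3d d⁸ ion takes the sterically preferred tetrahedral geometry. → tetrahedral.

[Rh(PMe3)2(py)2]^+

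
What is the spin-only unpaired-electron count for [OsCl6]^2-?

Each chloride is −1; balancing the −2 overall charge requires Os(IV).
Group 8 minus oxidation state 4 gives a d⁴ configuration.
The spin state decides the count: a 5d ion has a large Δₒ and is invariably low-spin.
An octahedral low-spin d⁴ ion is t₂g⁴e_g⁰, giving 2 unpaired electrons.

2 unpaired electrons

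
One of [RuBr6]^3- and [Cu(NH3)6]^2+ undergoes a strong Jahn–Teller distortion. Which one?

[RuBr6]^3-: Ligand charges: each bromide is −1. With an overall charge of −3 the ruthenium centre must be in the +3 oxidation state. Ruthenium is a group-8 element; Ru(III) is therefore d⁵. A 4d ion has a large Δₒ and is invariably low-spin. The d⁵ configuration leaves the e_g set evenly filled (or empty) — no strong Jahn–Teller driving force.
[Cu(NH3)6]^2+: Ammonia is neutral; balancing the +2 overall charge requires Cu(II). Copper is a group-11 element; Cu(II) is therefore d⁹. The t₂g⁶e_g³ configuration has an unevenly filled e_g set; the Jahn–Teller theorem predicts a tetragonal distortion (typically axial elongation) to lift the degeneracy.

[Cu(NH3)6]^2+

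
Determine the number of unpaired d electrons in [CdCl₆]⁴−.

Each chloride is −1; balancing the −4 overall charge requires Cd(II).
Group 12 minus oxidation state 2 gives a d¹⁰ configuration.
In an octahedral field the d¹⁰ configuration is t₂g⁶e_g⁴, giving 0 unpaired electrons.

0 unpaired electrons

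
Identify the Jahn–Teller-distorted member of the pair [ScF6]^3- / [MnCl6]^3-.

[MnCl6]^3-

[ScF6]^3-: Summing ligand charges against the −3 overall charge gives an oxidation state of +3 for scandium. Group 3 minus oxidation state 3 gives a d⁰ configuration. The d⁰ configuration leaves the e_g set evenly filled (or empty) — no strong Jahn–Teller driving force.
[MnCl6]^3-: Each chloride is −1; balancing the −3 overall charge requires Mn(III). Group 7 minus oxidation state 3 gives a d⁴ configuration. Chloride is a weak-field ligand for a first-row metal, so the complex is high-spin. The t₂g³e_g¹ (high-spin) configuration has an unevenly filled e_g set; the Jahn–Teller theorem predicts a tetragonal distortion (typically axial elongation) to lift the degeneracy.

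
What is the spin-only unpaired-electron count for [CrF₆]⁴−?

Ligand charges: each fluoride is −1. With an overall charge of −4 the chromium centre must be in the +2 oxidation state.
Cr sits in group 6, so the d-electron count is 6 − 2 = 4.
The spin state decides the count: Fluoride is a weak-field ligand for a first-row metal, so the complex is high-spin.
An octahedral high-spin d⁴ ion is t₂g³e_g¹, giving 4 unpaired electrons.

4 unpaired electrons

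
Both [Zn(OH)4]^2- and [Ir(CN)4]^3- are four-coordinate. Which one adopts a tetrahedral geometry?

For [Zn(OH)4]^2-: Summing ligand charges against the −2 overall charge gives an oxidation state of +2 for zinc. Zinc is a group-12 element; Zn(II) is therefore d¹⁰. A d¹⁰ ion has no crystal-field stabilisation preference between square planar and tetrahedral, so four ligands adopt the sterically favoured tetrahedral geometry. → tetrahedral.
For [Ir(CN)4]^3-: Summing ligand charges against the −3 overall charge gives an oxidation state of +1 for iridium. Iridium is a group-9 element; Ir(I) is therefore d⁸. A 5d d⁸ ion has a large crystal-field splitting; square planar leaves the high-energy d_{x²−y²} orbital empty and maximises CFSE. → square planar.

[Zn(OH)4]^2-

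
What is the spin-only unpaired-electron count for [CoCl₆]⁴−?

Ligand charges: each chloride is −1. With an overall charge of −4 the cobalt centre must be in the +2 oxidation state.
Cobalt is a group-9 element; Co(II) is therefore d⁷.
The spin state decides the count: Chloride is a weak-field ligand for a first-row metal, so the complex is high-spin.
An octahedral high-spin d⁷ ion is t₂g⁵e_g², giving 3 unpaired electrons.

3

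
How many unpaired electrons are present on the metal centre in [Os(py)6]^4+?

2 unpaired electrons

Pyridine is neutral; balancing the +4 overall charge requires Os(IV).
Os sits in group 8, so the d-electron count is 8 − 4 = 4.
The spin state decides the count: a 5d ion has a large Δₒ and is invariably low-spin.
An octahedral low-spin d⁴ ion is t₂g⁴e_g⁰, giving 2 unpaired electrons.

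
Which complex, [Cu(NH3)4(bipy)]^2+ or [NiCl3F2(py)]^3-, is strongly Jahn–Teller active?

[Cu(NH3)4(bipy)]^2+

[Cu(NH3)4(bipy)]^2+: Summing ligand charges against the +2 overall charge gives an oxidation state of +2 for copper. Copper is a group-11 element; Cu(II) is therefore d⁹. The t₂g⁶e_g³ configuration has an unevenly filled e_g set; the Jahn–Teller theorem predicts a tetragonal distortion (typically axial elongation) to lift the degeneracy.
[NiCl3F2(py)]^3-: Each chloride is −1; each fluoride is −1; pyridine is neutral; balancing the −3 overall charge requires Ni(II). Group 10 minus oxidation state 2 gives a d⁸ configuration. The d⁸ configuration leaves the e_g set evenly filled (or empty) — no strong Jahn–Teller driving force.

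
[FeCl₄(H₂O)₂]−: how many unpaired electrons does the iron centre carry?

Summing ligand charges against the −1 overall charge gives an oxidation state of +3 for iron.
Fe sits in group 8, so the d-electron count is 8 − 3 = 5.
The spin state decides the count: Chloride is a weak-field ligand for a first-row metal, so the complex is high-spin.
An octahedral high-spin d⁵ ion is t₂g³e_g², giving 5 unpaired electrons.

5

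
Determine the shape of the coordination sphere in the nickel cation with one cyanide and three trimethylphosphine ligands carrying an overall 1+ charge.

square planar

Ligand charges: each cyanide is −1; trimethylphosphine is neutral. With an overall charge of +1 the nickel centre must be in the +2 oxidation state.
Group 10 minus oxidation state 2 gives a d⁸ configuration.
Coordination number: 4.
Cyanide and trimethylphosphine are strong-field ligands (high in the spectrochemical series).
A 3d d⁸ ion with strong-field ligands gains enough CFSE to favour square planar over tetrahedral.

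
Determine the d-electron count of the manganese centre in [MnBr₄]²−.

Ligand charges: each bromide is −1. With an overall charge of −2 the manganese centre must be in the +2 oxidation state.
Manganese is a group-7 element; Mn(II) is therefore d⁵.

d⁵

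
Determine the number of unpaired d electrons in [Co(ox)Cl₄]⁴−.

Summing ligand charges against the −4 overall charge gives an oxidation state of +2 for cobalt.
Cobalt is a group-9 element; Co(II) is therefore d⁷.
Counting donor atoms: 1×oxalate (bidentate) → 2 donors; 4×chloride (monodentate) → 4 donors. Coordination number = 6.
The spin state decides the count: Chloride and oxalate are weak-field ligands for a first-row metal, so the complex is high-spin.
An octahedral high-spin d⁷ ion is t₂g⁵e_g², giving 3 unpaired electrons.

3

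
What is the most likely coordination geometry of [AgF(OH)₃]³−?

Each fluoride is −1; each hydroxide is −1; balancing the −3 overall charge requires Ag(I).
Silver is a group-11 element; Ag(I) is therefore d¹⁰.
Coordination number: 4.
A d¹⁰ ion has no crystal-field stabilisation preference between square planar and tetrahedral, so four ligands adopt the sterically favoured tetrahedral geometry.

tetrahedral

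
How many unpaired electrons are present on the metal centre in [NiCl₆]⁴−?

2 unpaired electrons

Ligand charges: each chloride is −1. With an overall charge of −4 the nickel centre must be in the +2 oxidation state.
Nickel is a group-10 element; Ni(II) is therefore d⁸.
In an octahedral field the d⁸ configuration is t₂g⁶e_g² (only one arrangement possible), giving 2 unpaired electrons.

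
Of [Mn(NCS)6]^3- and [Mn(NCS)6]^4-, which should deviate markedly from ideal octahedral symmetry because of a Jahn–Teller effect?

[Mn(NCS)6]^3-: Summing ligand charges against the −3 overall charge gives an oxidation state of +3 for manganese. Manganese is a group-7 element; Mn(III) is therefore d⁴. Isothiocyanate is a weak-field ligand for a first-row metal, so the complex is high-spin. The t₂g³e_g¹ (high-spin) configuration has an unevenly filled e_g set; the Jahn–Teller theorem predicts a tetragonal distortion (typically axial elongation) to lift the degeneracy.
[Mn(NCS)6]^4-: Summing ligand charges against the −4 overall charge gives an oxidation state of +2 for manganese. Manganese is a group-7 element; Mn(II) is therefore d⁵. Isothiocyanate is a weak-field ligand for a first-row metal, so the complex is high-spin. The d⁵ configuration leaves the e_g set evenly filled (or empty) — no strong Jahn–Teller driving force.

[Mn(NCS)6]^3-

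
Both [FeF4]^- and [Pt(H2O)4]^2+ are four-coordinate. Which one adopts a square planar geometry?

For [FeF4]^-: Summing ligand charges against the −1 overall charge gives an oxidation state of +3 for iron. Group 8 minus oxidation state 3 gives a d⁵ configuration. A high-spin d⁵ ion has zero CFSE in either geometry, so four ligands adopt the sterically favoured tetrahedral geometry. → tetrahedral.
For [Pt(H2O)4]^2+: Summing ligand charges against the +2 overall charge gives an oxidation state of +2 for platinum. Pt sits in group 10, so the d-electron count is 10 − 2 = 8. A 5d d⁸ ion has a large crystal-field splitting; square planar leaves the high-energy d_{x²−y²} orbital empty and maximises CFSE. → square planar.

[Pt(H2O)4]^2+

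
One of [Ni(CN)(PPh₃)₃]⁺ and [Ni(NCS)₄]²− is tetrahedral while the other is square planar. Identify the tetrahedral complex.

For [Ni(CN)(PPh₃)₃]⁺: Each cyanide is −1; triphenylphosphine is neutral; balancing the +1 overall charge requires Ni(II). Ni sits in group 10, so the d-electron count is 10 − 2 = 8. Cyanide and triphenylphosphine are strong-field ligands (high in the spectrochemical series). A 3d d⁸ ion with strong-field ligands gains enough CFSE to favour square planar over tetrahedral. → square planar.
For [Ni(NCS)₄]²−: Each isothiocyanate is −1; balancing the −2 overall charge requires Ni(II). Group 10 minus oxidation state 2 gives a d⁸ configuration. Isothiocyanate is a weak-field ligand. With weak-field ligands the CFSE gain from square planar is small, so a 3d d⁸ ion takes the sterically preferred tetrahedral geometry. → tetrahedral.

[Ni(NCS)₄]²−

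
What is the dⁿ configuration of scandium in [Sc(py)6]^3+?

Pyridine is neutral; balancing the +3 overall charge requires Sc(III).
Group 3 minus oxidation state 3 gives a d⁰ configuration.

d⁰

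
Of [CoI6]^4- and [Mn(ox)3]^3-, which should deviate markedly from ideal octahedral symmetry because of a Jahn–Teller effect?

[Mn(ox)3]^3-

[CoI6]^4-: Each iodide is −1; balancing the −4 overall charge requires Co(II). Group 9 minus oxidation state 2 gives a d⁷ configuration. Iodide is a weak-field ligand for a first-row metal, so the complex is high-spin. The d⁷ configuration leaves the e_g set evenly filled (or empty) — no strong Jahn–Teller driving force.
[Mn(ox)3]^3-: Each oxalate is −2; balancing the −3 overall charge requires Mn(III). Group 7 minus oxidation state 3 gives a d⁴ configuration. Oxalate is a weak-field ligand for a first-row metal, so the complex is high-spin. The t₂g³e_g¹ (high-spin) configuration has an unevenly filled e_g set; the Jahn–Teller theorem predicts a tetragonal distortion (typically axial elongation) to lift the degeneracy.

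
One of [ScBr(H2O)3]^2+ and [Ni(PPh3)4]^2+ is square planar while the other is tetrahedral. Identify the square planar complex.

[Ni(PPh3)4]^2+

For [ScBr(H2O)3]^2+: Each bromide is −1; water is neutral; balancing the +2 overall charge requires Sc(III). Group 3 minus oxidation state 3 gives a d⁰ configuration. A d⁰ ion has no crystal-field stabilisation preference between square planar and tetrahedral, so four ligands adopt the sterically favoured tetrahedral geometry. → tetrahedral.
For [Ni(PPh3)4]^2+: Summing ligand charges against the +2 overall charge gives an oxidation state of +2 for nickel. Group 10 minus oxidation state 2 gives a d⁸ configuration. Triphenylphosphine is a strong-field ligand (high in the spectrochemical series). A 3d d⁸ ion with strong-field ligands gains enough CFSE to favour square planar over tetrahedral. → square planar.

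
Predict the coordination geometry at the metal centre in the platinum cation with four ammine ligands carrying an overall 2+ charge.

square planar

Ammonia is neutral; balancing the +2 overall charge requires Pt(II).
Group 10 minus oxidation state 2 gives a d⁸ configuration.
With 4 monodentate ligands the coordination number is 4.
A 5d d⁸ ion has a large crystal-field splitting; square planar leaves the high-energy d_{x²−y²} orbital empty and maximises CFSE.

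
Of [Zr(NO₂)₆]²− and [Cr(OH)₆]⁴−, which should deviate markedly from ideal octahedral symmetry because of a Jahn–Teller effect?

[Cr(OH)₆]⁴−

[Zr(NO₂)₆]²−: Ligand charges: each nitro (N-bound nitrite) is −1. With an overall charge of −2 the zirconium centre must be in the +4 oxidation state. Zr sits in group 4, so the d-electron count is 4 − 4 = 0. The d⁰ configuration leaves the e_g set evenly filled (or empty) — no strong Jahn–Teller driving force.
[Cr(OH)₆]⁴−: Summing ligand charges against the −4 overall charge gives an oxidation state of +2 for chromium. Group 6 minus oxidation state 2 gives a d⁴ configuration. Hydroxide is a weak-field ligand for a first-row metal, so the complex is high-spin. The t₂g³e_g¹ (high-spin) configuration has an unevenly filled e_g set; the Jahn–Teller theorem predicts a tetragonal distortion (typically axial elongation) to lift the degeneracy.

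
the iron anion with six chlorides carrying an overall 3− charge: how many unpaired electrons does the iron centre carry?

Summing ligand charges against the −3 overall charge gives an oxidation state of +3 for iron.
Iron is a group-8 element; Fe(III) is therefore d⁵.
The spin state decides the count: Chloride is a weak-field ligand for a first-row metal, so the complex is high-spin.
An octahedral high-spin d⁵ ion is t₂g³e_g², giving 5 unpaired electrons.

5 unpaired electrons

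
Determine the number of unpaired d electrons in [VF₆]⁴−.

3

Summing ligand charges against the −4 overall charge gives an oxidation state of +2 for vanadium.
V sits in group 5, so the d-electron count is 5 − 2 = 3.
In an octahedral field the d³ configuration is t₂g³e_g⁰ (only one arrangement possible), giving 3 unpaired electrons.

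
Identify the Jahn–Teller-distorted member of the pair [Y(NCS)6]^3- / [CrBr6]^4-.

[Y(NCS)6]^3-: Each isothiocyanate is −1; balancing the −3 overall charge requires Y(III). Y sits in group 3, so the d-electron count is 3 − 3 = 0. The d⁰ configuration leaves the e_g set evenly filled (or empty) — no strong Jahn–Teller driving force.
[CrBr6]^4-: Ligand charges: each bromide is −1. With an overall charge of −4 the chromium centre must be in the +2 oxidation state. Chromium is a group-6 element; Cr(II) is therefore d⁴. Bromide is a weak-field ligand for a first-row metal, so the complex is high-spin. The t₂g³e_g¹ (high-spin) configuration has an unevenly filled e_g set; the Jahn–Teller theorem predicts a tetragonal distortion (typically axial elongation) to lift the degeneracy.

[CrBr6]^4-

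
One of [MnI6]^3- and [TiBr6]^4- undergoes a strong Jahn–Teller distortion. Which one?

[MnI6]^3-: Ligand charges: each iodide is −1. With an overall charge of −3 the manganese centre must be in the +3 oxidation state. Group 7 minus oxidation state 3 gives a d⁴ configuration. Iodide is a weak-field ligand for a first-row metal, so the complex is high-spin. The t₂g³e_g¹ (high-spin) configuration has an unevenly filled e_g set; the Jahn–Teller theorem predicts a tetragonal distortion (typically axial elongation) to lift the degeneracy.
[TiBr6]^4-: Ligand charges: each bromide is −1. With an overall charge of −4 the titanium centre must be in the +2 oxidation state. Group 4 minus oxidation state 2 gives a d² configuration. The d² configuration leaves the e_g set evenly filled (or empty) — no strong Jahn–Teller driving force.

[MnI6]^3-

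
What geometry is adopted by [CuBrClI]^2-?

Summing ligand charges against the −2 overall charge gives an oxidation state of +1 for copper.
Copper is a group-11 element; Cu(I) is therefore d¹⁰.
Coordination number: 3.
Three ligands around a d¹⁰ centre minimise repulsion in a trigonal-planar arrangement.

trigonal planar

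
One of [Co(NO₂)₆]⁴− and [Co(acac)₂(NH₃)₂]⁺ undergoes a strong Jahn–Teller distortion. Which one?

[Co(NO₂)₆]⁴−: Summing ligand charges against the −4 overall charge gives an oxidation state of +2 for cobalt. Co sits in group 9, so the d-electron count is 9 − 2 = 7. Nitro (N-bound nitrite) is a strong-field ligand (high in the spectrochemical series) for a first-row metal, so the complex is low-spin. The t₂g⁶e_g¹ (low-spin) configuration has an unevenly filled e_g set; the Jahn–Teller theorem predicts a tetragonal distortion (typically axial elongation) to lift the degeneracy.
[Co(acac)₂(NH₃)₂]⁺: Each acetylacetonate is −1; ammonia is neutral; balancing the +1 overall charge requires Co(III). Co sits in group 9, so the d-electron count is 9 − 3 = 6. Co(III) has an exceptionally large octahedral splitting and is low-spin with essentially every ligand except fluoride. The d⁶ configuration leaves the e_g set evenly filled (or empty) — no strong Jahn–Teller driving force.

[Co(NO₂)₆]⁴−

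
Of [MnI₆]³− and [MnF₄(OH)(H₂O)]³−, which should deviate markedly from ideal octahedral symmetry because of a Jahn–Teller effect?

[MnI₆]³−

[MnI₆]³−: Each iodide is −1; balancing the −3 overall charge requires Mn(III). Group 7 minus oxidation state 3 gives a d⁴ configuration. Iodide is a weak-field ligand for a first-row metal, so the complex is high-spin. The t₂g³e_g¹ (high-spin) configuration has an unevenly filled e_g set; the Jahn–Teller theorem predicts a tetragonal distortion (typically axial elongation) to lift the degeneracy.
[MnF₄(OH)(H₂O)]³−: Summing ligand charges against the −3 overall charge gives an oxidation state of +2 for manganese. Mn sits in group 7, so the d-electron count is 7 − 2 = 5. Fluoride and hydroxide are weak-field ligands for a first-row metal, so the complex is high-spin. The d⁵ configuration leaves the e_g set evenly filled (or empty) — no strong Jahn–Teller driving force.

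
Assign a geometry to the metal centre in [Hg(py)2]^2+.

Pyridine is neutral; balancing the +2 overall charge requires Hg(II).
Group 12 minus oxidation state 2 gives a d¹⁰ configuration.
With 2 monodentate ligands the coordination number is 2.
A d¹⁰ ion with only two ligands adopts a linear arrangement (sp hybridisation; no CFSE preference).

linear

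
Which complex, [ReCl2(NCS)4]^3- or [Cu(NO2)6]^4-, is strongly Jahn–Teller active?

[ReCl2(NCS)4]^3-: Each chloride is −1; each isothiocyanate is −1; balancing the −3 overall charge requires Re(III). Re sits in group 7, so the d-electron count is 7 − 3 = 4. A 5d ion has a large Δₒ and is invariably low-spin. The d⁴ configuration leaves the e_g set evenly filled (or empty) — no strong Jahn–Teller driving force.
[Cu(NO2)6]^4-: Summing ligand charges against the −4 overall charge gives an oxidation state of +2 for copper. Copper is a group-11 element; Cu(II) is therefore d⁹. The t₂g⁶e_g³ configuration has an unevenly filled e_g set; the Jahn–Teller theorem predicts a tetragonal distortion (typically axial elongation) to lift the degeneracy.

[Cu(NO2)6]^4-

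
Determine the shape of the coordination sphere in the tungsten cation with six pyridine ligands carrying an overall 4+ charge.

octahedral

Pyridine is neutral; balancing the +4 overall charge requires W(IV).
Group 6 minus oxidation state 4 gives a d² configuration.
Coordination number: 6.
Six donors around a single metal centre give an octahedral coordination sphere.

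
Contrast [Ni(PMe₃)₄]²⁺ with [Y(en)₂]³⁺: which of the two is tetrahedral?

[Y(en)₂]³⁺

For [Ni(PMe₃)₄]²⁺: Summing ligand charges against the +2 overall charge gives an oxidation state of +2 for nickel. Ni sits in group 10, so the d-electron count is 10 − 2 = 8. Trimethylphosphine is a strong-field ligand (high in the spectrochemical series). A 3d d⁸ ion with strong-field ligands gains enough CFSE to favour square planar over tetrahedral. → square planar.
For [Y(en)₂]³⁺: Summing ligand charges against the +3 overall charge gives an oxidation state of +3 for yttrium. Y sits in group 3, so the d-electron count is 3 − 3 = 0. A d⁰ ion has no crystal-field stabilisation preference between square planar and tetrahedral, so four ligands adopt the sterically favoured tetrahedral geometry. → tetrahedral.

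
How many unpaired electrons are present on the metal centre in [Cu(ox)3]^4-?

Summing ligand charges against the −4 overall charge gives an oxidation state of +2 for copper.
Group 11 minus oxidation state 2 gives a d⁹ configuration.
Counting donor atoms: 3×oxalate (bidentate) → 6 donors. Coordination number = 6.
In an octahedral field the d⁹ configuration is t₂g⁶e_g³ (only one arrangement possible), giving 1 unpaired electron.

1 unpaired electron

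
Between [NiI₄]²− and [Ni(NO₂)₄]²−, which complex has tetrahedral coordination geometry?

For [NiI₄]²−: Summing ligand charges against the −2 overall charge gives an oxidation state of +2 for nickel. Group 10 minus oxidation state 2 gives a d⁸ configuration. Iodide is a weak-field ligand. With weak-field ligands the CFSE gain from square planar is small, so a 3d d⁸ ion takes the sterically preferred tetrahedral geometry. → tetrahedral.
For [Ni(NO₂)₄]²−: Each nitro (N-bound nitrite) is −1; balancing the −2 overall charge requires Ni(II). Ni sits in group 10, so the d-electron count is 10 − 2 = 8. Nitro (N-bound nitrite) is a strong-field ligand (high in the spectrochemical series). A 3d d⁸ ion with strong-field ligands gains enough CFSE to favour square planar over tetrahedral. → square planar.

[NiI₄]²−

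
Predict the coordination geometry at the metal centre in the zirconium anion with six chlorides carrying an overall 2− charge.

octahedral

Summing ligand charges against the −2 overall charge gives an oxidation state of +4 for zirconium.
Zirconium is a group-4 element; Zr(IV) is therefore d⁰.
Coordination number: 6.
Six donors around a single metal centre give an octahedral coordination sphere.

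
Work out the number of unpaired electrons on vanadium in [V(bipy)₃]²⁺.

3 unpaired electrons

Summing ligand charges against the +2 overall charge gives an oxidation state of +2 for vanadium.
Group 5 minus oxidation state 2 gives a d³ configuration.
Counting donor atoms: 3×2,2′-bipyridine (bidentate) → 6 donors. Coordination number = 6.
In an octahedral field the d³ configuration is t₂g³e_g⁰ (only one arrangement possible), giving 3 unpaired electrons.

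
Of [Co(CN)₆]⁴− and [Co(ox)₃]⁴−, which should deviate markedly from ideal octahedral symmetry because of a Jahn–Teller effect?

[Co(CN)₆]⁴−

[Co(CN)₆]⁴−: Summing ligand charges against the −4 overall charge gives an oxidation state of +2 for cobalt. Cobalt is a group-9 element; Co(II) is therefore d⁷. Cyanide is a strong-field ligand (high in the spectrochemical series) for a first-row metal, so the complex is low-spin. The t₂g⁶e_g¹ (low-spin) configuration has an unevenly filled e_g set; the Jahn–Teller theorem predicts a tetragonal distortion (typically axial elongation) to lift the degeneracy.
[Co(ox)₃]⁴−: Each oxalate is −2; balancing the −4 overall charge requires Co(II). Co sits in group 9, so the d-electron count is 9 − 2 = 7. Oxalate is a weak-field ligand for a first-row metal, so the complex is high-spin. The d⁷ configuration leaves the e_g set evenly filled (or empty) — no strong Jahn–Teller driving force.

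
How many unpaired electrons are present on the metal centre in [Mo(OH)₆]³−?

Each hydroxide is −1; balancing the −3 overall charge requires Mo(III).
Group 6 minus oxidation state 3 gives a d³ configuration.
In an octahedral field the d³ configuration is t₂g³e_g⁰ (only one arrangement possible), giving 3 unpaired electrons.

3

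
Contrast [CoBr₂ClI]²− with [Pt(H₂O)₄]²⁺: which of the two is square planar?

[Pt(H₂O)₄]²⁺

For [CoBr₂ClI]²−: Summing ligand charges against the −2 overall charge gives an oxidation state of +2 for cobalt. Cobalt is a group-9 element; Co(II) is therefore d⁷. For a high-spin 3d d⁷ ion with weak-field ligands the small Δₜ gives little square-planar CFSE advantage, so four ligands adopt the sterically favoured tetrahedral geometry. → tetrahedral.
For [Pt(H₂O)₄]²⁺: Ligand charges: water is neutral. With an overall charge of +2 the platinum centre must be in the +2 oxidation state. Pt sits in group 10, so the d-electron count is 10 − 2 = 8. A 5d d⁸ ion has a large crystal-field splitting; square planar leaves the high-energy d_{x²−y²} orbital empty and maximises CFSE. → square planar.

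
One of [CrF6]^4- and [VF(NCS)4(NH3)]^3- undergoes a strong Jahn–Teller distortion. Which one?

[CrF6]^4-: Summing ligand charges against the −4 overall charge gives an oxidation state of +2 for chromium. Cr sits in group 6, so the d-electron count is 6 − 2 = 4. Fluoride is a weak-field ligand for a first-row metal, so the complex is high-spin. The t₂g³e_g¹ (high-spin) configuration has an unevenly filled e_g set; the Jahn–Teller theorem predicts a tetragonal distortion (typically axial elongation) to lift the degeneracy.
[VF(NCS)4(NH3)]^3-: Each fluoride is −1; each isothiocyanate is −1; ammonia is neutral; balancing the −3 overall charge requires V(II). Group 5 minus oxidation state 2 gives a d³ configuration. The d³ configuration leaves the e_g set evenly filled (or empty) — no strong Jahn–Teller driving force.

[CrF6]^4-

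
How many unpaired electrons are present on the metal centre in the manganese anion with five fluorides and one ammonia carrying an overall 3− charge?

Summing ligand charges against the −3 overall charge gives an oxidation state of +2 for manganese.
Mn sits in group 7, so the d-electron count is 7 − 2 = 5.
The spin state decides the count: Fluoride is a weak-field ligand for a first-row metal, so the complex is high-spin.
An octahedral high-spin d⁵ ion is t₂g³e_g², giving 5 unpaired electrons.

5 unpaired electrons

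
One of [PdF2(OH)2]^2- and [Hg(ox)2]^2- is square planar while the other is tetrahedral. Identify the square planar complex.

For [PdF2(OH)2]^2-: Each fluoride is −1; each hydroxide is −1; balancing the −2 overall charge requires Pd(II). Group 10 minus oxidation state 2 gives a d⁸ configuration. A 4d d⁸ ion has a large crystal-field splitting; square planar leaves the high-energy d_{x²−y²} orbital empty and maximises CFSE. → square planar.
For [Hg(ox)2]^2-: Ligand charges: each oxalate is −2. With an overall charge of −2 the mercury centre must be in the +2 oxidation state. Group 12 minus oxidation state 2 gives a d¹⁰ configuration. A d¹⁰ ion has no crystal-field stabilisation preference between square planar and tetrahedral, so four ligands adopt the sterically favoured tetrahedral geometry. → tetrahedral.

[PdF2(OH)2]^2-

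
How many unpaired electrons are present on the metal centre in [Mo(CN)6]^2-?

2 unpaired electrons

Summing ligand charges against the −2 overall charge gives an oxidation state of +4 for molybdenum.
Mo sits in group 6, so the d-electron count is 6 − 4 = 2.
In an octahedral field the d² configuration is t₂g²e_g⁰ (only one arrangement possible), giving 2 unpaired electrons.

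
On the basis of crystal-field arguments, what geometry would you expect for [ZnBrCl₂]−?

trigonal planar

Ligand charges: each bromide is −1; each chloride is −1. With an overall charge of −1 the zinc centre must be in the +2 oxidation state.
Zinc is a group-12 element; Zn(II) is therefore d¹⁰.
With 3 monodentate ligands the coordination number is 3.
Three ligands around a d¹⁰ centre minimise repulsion in a trigonal-planar arrangement.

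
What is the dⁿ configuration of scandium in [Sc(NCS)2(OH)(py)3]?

d0

Ligand charges: each isothiocyanate is −1; each hydroxide is −1; pyridine is neutral. With an overall charge of 0 the scandium centre must be in the +3 oxidation state.
Sc sits in group 3, so the d-electron count is 3 − 3 = 0.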